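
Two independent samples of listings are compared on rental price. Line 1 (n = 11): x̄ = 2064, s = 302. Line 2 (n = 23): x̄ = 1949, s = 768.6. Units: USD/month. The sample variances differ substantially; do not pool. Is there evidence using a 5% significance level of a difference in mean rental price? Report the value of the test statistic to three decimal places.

Let group 1 = line 1, group 2 = line 2. H0: μ_1 = μ_2; H1: μ_1 ≠ μ_2 (Welch's two-sample t-test, two-sided).
t = (x̄_1 − x̄_2)/√(s_1²/n_1 + s_2²/n_2) = (2064 − 1949)/√(302²/11 + 768.6²/23) = 0.624
Welch–Satterthwaite df ≈ 31.32
Two-sided p-value ≈ 0.5372
Since p ≈ 0.5372 > α = 0.05, fail to reject H0; the data do not provide sufficient evidence against H0.

0.624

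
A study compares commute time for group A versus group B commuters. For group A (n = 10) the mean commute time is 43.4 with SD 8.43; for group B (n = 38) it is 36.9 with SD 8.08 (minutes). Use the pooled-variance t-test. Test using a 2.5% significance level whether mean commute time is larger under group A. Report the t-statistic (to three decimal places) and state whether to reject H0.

t = 2.244; reject H0

Let group 1 = group A, group 2 = group B. H0: μ_1 = μ_2; H1: μ_1 > μ_2 (two-sample pooled-variance t-test, right-tailed).
s_p² = [(10−1)·8.43² + (38−1)·8.08²]/(10+38−2) = 66.417
t = (43.4 − 36.9)/√[66.417·(1/10 + 1/38)] = 2.244
df = n₁ + n₂ − 2 = 46
p-value = P(T ≥ 2.244) ≈ 0.0148
Since p ≈ 0.0148 < α = 0.025, reject H0; the evidence is statistically significant.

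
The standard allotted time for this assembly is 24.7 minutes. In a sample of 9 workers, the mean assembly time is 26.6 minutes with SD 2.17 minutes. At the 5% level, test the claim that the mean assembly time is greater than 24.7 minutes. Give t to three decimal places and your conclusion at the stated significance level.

t = 2.627; reject H0

H0: μ = 24.7; H1: μ > 24.7 (one-sample t-test, right-tailed).
t = (x̄ − μ₀)/(s/√n) = (26.6 − 24.7)/(2.17/√9) = 2.627
df = n − 1 = 8
p-value = P(T ≥ 2.627) ≈ 0.0152
Since p ≈ 0.0152 < α = 0.05, reject H0; the evidence is statistically significant.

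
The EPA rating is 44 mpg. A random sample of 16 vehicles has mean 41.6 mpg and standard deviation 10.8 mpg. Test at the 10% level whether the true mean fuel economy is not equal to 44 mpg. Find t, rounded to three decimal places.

H0: μ = 44; H1: μ ≠ 44 (one-sample t-test, two-sided).
t = (x̄ − μ₀)/(s/√n) = (41.6 − 44)/(10.8/√16) = -0.889
df = n − 1 = 15
Two-sided p-value ≈ 0.3881
Since p ≈ 0.3881 > α = 0.1, fail to reject H0; the evidence is not statistically significant.

-0.889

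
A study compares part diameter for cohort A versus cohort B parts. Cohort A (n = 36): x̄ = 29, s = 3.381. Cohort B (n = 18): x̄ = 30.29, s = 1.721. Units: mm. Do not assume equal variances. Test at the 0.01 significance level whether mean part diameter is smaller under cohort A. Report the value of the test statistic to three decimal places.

Let group 1 = cohort A, group 2 = cohort B. H0: μ_1 = μ_2; H1: μ_1 < μ_2 (Welch's two-sample t-test, left-tailed).
t = (x̄_1 − x̄_2)/√(s_1²/n_1 + s_2²/n_2) = (29 − 30.29)/√(3.381²/36 + 1.721²/18) = -1.858
Welch–Satterthwaite df ≈ 51.95
p-value = P(T ≤ -1.858) ≈ 0.034
Since p ≈ 0.034 > α = 0.01, fail to reject H0; the evidence is not statistically significant.

-1.858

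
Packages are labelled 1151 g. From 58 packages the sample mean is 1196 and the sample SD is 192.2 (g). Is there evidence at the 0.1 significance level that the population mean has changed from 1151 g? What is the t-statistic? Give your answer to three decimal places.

H0: μ = 1151; H1: μ ≠ 1151 (one-sample t-test, two-sided).
t = (x̄ − μ₀)/(s/√n) = (1196 − 1151)/(192.2/√58) = 1.783
df = n − 1 = 57
Two-sided p-value ≈ 0.080
Since p ≈ 0.080 < α = 0.1, reject H0; the data support H1.

1.783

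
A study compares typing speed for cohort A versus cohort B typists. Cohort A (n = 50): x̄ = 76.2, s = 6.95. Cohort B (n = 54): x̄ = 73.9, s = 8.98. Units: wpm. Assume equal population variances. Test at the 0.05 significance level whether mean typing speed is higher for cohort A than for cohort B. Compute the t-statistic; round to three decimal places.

1.452

Let group 1 = cohort A, group 2 = cohort B. H0: μ_1 = μ_2; H1: μ_1 > μ_2 (two-sample pooled-variance t-test, right-tailed).
s_p² = [(50−1)·6.95² + (54−1)·8.98²]/(50+54−2) = 65.1055
t = (76.2 − 73.9)/√[65.1055·(1/50 + 1/54)] = 1.452
df = n₁ + n₂ − 2 = 102
p-value = P(T ≥ 1.452) ≈ 0.075
Since p ≈ 0.075 > α = 0.05, fail to reject H0; the evidence is not statistically significant.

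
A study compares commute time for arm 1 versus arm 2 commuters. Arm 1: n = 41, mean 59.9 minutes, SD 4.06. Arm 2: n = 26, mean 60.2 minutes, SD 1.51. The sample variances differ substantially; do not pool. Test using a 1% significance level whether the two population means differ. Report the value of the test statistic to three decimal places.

-0.429

Let group 1 = arm 1, group 2 = arm 2. H0: μ_1 = μ_2; H1: μ_1 ≠ μ_2 (Welch's two-sample t-test, two-sided).
t = (x̄_1 − x̄_2)/√(s_1²/n_1 + s_2²/n_2) = (59.9 − 60.2)/√(4.06²/41 + 1.51²/26) = -0.429
Welch–Satterthwaite df ≈ 55.15
Two-sided p-value ≈ 0.6698
Since p ≈ 0.6698 > α = 0.01, fail to reject H0; the evidence is not statistically significant.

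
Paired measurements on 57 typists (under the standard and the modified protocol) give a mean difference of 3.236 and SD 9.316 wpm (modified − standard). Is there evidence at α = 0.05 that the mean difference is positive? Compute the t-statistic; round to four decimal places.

2.6225

H0: μ_d = 0; H1: μ_d > 0 (paired t-test on the differences, right-tailed).
t = d̄/(s_d/√n) = 3.236/(9.316/√57) = 2.6225
df = n − 1 = 56
p-value = P(T ≥ 2.6225) ≈ 0.006
Since p ≈ 0.006 < α = 0.05, reject H0; the data support H1.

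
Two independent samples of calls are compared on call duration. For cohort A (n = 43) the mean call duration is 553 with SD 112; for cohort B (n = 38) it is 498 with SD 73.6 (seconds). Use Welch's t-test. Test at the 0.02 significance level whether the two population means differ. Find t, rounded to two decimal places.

2.64

Let group 1 = cohort A, group 2 = cohort B. H0: μ_1 = μ_2; H1: μ_1 ≠ μ_2 (Welch's two-sample t-test, two-sided).
t = (x̄_1 − x̄_2)/√(s_1²/n_1 + s_2²/n_2) = (553 − 498)/√(112²/43 + 73.6²/38) = 2.64
Welch–Satterthwaite df ≈ 73.23
Two-sided p-value ≈ 0.0101
Since p ≈ 0.0101 < α = 0.02, reject H0; the evidence is statistically significant.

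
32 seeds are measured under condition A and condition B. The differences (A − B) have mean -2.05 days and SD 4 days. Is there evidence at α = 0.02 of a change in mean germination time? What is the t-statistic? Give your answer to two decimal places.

-2.90

H0: μ_d = 0; H1: μ_d ≠ 0 (paired t-test on the differences, two-sided).
t = d̄/(s_d/√n) = -2.05/(4/√32) = -2.90
df = n − 1 = 31
Two-sided p-value ≈ 0.0068
Since p ≈ 0.0068 < α = 0.02, reject H0; the data support H1.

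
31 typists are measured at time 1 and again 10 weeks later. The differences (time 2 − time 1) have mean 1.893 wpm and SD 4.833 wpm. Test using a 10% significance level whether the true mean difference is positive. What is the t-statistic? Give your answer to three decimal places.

H0: μ_d = 0; H1: μ_d > 0 (paired t-test on the differences, right-tailed).
t = d̄/(s_d/√n) = 1.893/(4.833/√31) = 2.181
df = n − 1 = 30
p-value = P(T ≥ 2.181) ≈ 0.0186
Since p ≈ 0.0186 < α = 0.1, reject H0; the data support H1.

2.181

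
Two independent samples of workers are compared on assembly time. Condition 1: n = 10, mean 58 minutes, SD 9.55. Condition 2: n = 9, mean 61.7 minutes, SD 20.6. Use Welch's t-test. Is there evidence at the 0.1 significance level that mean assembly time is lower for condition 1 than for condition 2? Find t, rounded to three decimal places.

Let group 1 = condition 1, group 2 = condition 2. H0: μ_1 = μ_2; H1: μ_1 < μ_2 (Welch's two-sample t-test, left-tailed).
t = (x̄_1 − x̄_2)/√(s_1²/n_1 + s_2²/n_2) = (58 − 61.7)/√(9.55²/10 + 20.6²/9) = -0.493
Welch–Satterthwaite df ≈ 11.03
p-value = P(T ≤ -0.493) ≈ 0.3158
Since p ≈ 0.3158 > α = 0.1, fail to reject H0; the evidence is not statistically significant.

-0.493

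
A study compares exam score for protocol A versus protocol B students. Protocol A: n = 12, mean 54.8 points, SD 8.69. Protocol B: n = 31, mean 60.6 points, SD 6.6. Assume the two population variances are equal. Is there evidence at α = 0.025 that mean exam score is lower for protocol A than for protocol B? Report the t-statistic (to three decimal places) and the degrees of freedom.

Let group 1 = protocol A, group 2 = protocol B. H0: μ_1 = μ_2; H1: μ_1 < μ_2 (two-sample pooled-variance t-test, left-tailed).
s_p² = [(12−1)·8.69² + (31−1)·6.6²]/(12+31−2) = 52.1336
t = (54.8 − 60.6)/√[52.1336·(1/12 + 1/31)] = -2.363
df = n₁ + n₂ − 2 = 41
p-value = P(T ≤ -2.363) ≈ 0.011
Since p ≈ 0.011 < α = 0.025, reject H0; the evidence is statistically significant.

t = -2.363, df = 41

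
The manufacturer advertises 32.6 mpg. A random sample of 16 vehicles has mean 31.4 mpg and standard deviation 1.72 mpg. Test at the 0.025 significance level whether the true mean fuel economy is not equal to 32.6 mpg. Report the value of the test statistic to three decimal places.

H0: μ = 32.6; H1: μ ≠ 32.6 (one-sample t-test, two-sided).
t = (x̄ − μ₀)/(s/√n) = (31.4 − 32.6)/(1.72/√16) = -2.791
df = n − 1 = 15
Two-sided p-value ≈ 0.014
Since p ≈ 0.014 < α = 0.025, reject H0; the data support H1.

-2.791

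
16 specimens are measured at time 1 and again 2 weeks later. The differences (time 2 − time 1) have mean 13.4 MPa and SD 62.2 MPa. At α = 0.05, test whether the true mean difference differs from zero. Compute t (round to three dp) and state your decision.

t = 0.862; fail to reject H0

H0: μ_d = 0; H1: μ_d ≠ 0 (paired t-test on the differences, two-sided).
t = d̄/(s_d/√n) = 13.4/(62.2/√16) = 0.862
df = n − 1 = 15
Two-sided p-value ≈ 0.4024
Since p ≈ 0.4024 > α = 0.05, fail to reject H0; the evidence is not statistically significant.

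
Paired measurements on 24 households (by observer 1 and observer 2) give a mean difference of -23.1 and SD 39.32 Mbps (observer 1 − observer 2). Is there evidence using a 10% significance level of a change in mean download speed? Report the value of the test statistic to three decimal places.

-2.878

H0: μ_d = 0; H1: μ_d ≠ 0 (paired t-test on the differences, two-sided).
t = d̄/(s_d/√n) = -23.1/(39.32/√24) = -2.878
df = n − 1 = 23
Two-sided p-value ≈ 0.008
Since p ≈ 0.008 < α = 0.1, reject H0; the evidence is statistically significant.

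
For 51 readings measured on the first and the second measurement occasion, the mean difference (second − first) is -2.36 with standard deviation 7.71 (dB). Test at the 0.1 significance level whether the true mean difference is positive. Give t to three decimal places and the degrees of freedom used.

H0: μ_d = 0; H1: μ_d > 0 (paired t-test on the differences, right-tailed).
t = d̄/(s_d/√n) = -2.36/(7.71/√51) = -2.186
df = n − 1 = 50
p-value = P(T ≥ -2.186) ≈ 0.983
Since p ≈ 0.983 > α = 0.1, fail to reject H0; the data do not provide sufficient evidence against H0.

t = -2.186, df = 50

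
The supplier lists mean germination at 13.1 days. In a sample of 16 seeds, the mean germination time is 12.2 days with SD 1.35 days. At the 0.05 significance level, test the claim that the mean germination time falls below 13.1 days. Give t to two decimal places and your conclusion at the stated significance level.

t = -2.67; reject H0

H0: μ = 13.1; H1: μ < 13.1 (one-sample t-test, left-tailed).
t = (x̄ − μ₀)/(s/√n) = (12.2 − 13.1)/(1.35/√16) = -2.67
df = n − 1 = 15
p-value = P(T ≤ -2.67) ≈ 0.009
Since p ≈ 0.009 < α = 0.05, reject H0; the evidence is statistically significant.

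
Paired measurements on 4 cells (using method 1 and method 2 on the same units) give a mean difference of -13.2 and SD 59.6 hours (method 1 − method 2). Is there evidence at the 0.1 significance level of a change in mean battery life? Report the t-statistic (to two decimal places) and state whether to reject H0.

t = -0.44; fail to reject H0

H0: μ_d = 0; H1: μ_d ≠ 0 (paired t-test on the differences, two-sided).
t = d̄/(s_d/√n) = -13.2/(59.6/√4) = -0.44
df = n − 1 = 3
Two-sided p-value ≈ 0.688
Since p ≈ 0.688 > α = 0.1, fail to reject H0; the data do not provide sufficient evidence against H0.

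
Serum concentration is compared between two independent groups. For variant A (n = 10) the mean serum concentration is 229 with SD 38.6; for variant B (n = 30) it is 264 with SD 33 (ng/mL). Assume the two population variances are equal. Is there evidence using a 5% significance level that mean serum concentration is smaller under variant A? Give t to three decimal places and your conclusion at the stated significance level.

Let group 1 = variant A, group 2 = variant B. H0: μ_1 = μ_2; H1: μ_1 < μ_2 (two-sample pooled-variance t-test, left-tailed).
s_p² = [(10−1)·38.6² + (30−1)·33²]/(10+30−2) = 1183.96
t = (229 − 264)/√[1183.96·(1/10 + 1/30)] = -2.786
df = n₁ + n₂ − 2 = 38
p-value = P(T ≤ -2.786) ≈ 0.0041
Since p ≈ 0.0041 < α = 0.05, reject H0; the evidence is statistically significant.

t = -2.786; reject H0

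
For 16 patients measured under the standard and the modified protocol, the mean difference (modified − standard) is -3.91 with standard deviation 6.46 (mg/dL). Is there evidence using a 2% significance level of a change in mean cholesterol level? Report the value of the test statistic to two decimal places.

-2.42

H0: μ_d = 0; H1: μ_d ≠ 0 (paired t-test on the differences, two-sided).
t = d̄/(s_d/√n) = -3.91/(6.46/√16) = -2.42
df = n − 1 = 15
Two-sided p-value ≈ 0.0286
Since p ≈ 0.0286 > α = 0.02, fail to reject H0; the data do not provide sufficient evidence against H0.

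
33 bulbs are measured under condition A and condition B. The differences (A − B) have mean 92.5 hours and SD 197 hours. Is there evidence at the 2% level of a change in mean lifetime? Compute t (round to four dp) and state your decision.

H0: μ_d = 0; H1: μ_d ≠ 0 (paired t-test on the differences, two-sided).
t = d̄/(s_d/√n) = 92.5/(197/√33) = 2.6973
df = n − 1 = 32
Two-sided p-value ≈ 0.0111
Since p ≈ 0.0111 < α = 0.02, reject H0; the data support H1.

t = 2.6973; reject H0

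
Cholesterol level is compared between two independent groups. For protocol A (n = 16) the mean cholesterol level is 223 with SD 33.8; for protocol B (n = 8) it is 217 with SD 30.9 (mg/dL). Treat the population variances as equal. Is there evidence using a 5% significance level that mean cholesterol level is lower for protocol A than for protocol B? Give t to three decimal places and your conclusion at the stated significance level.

t = 0.421; fail to reject H0

Let group 1 = protocol A, group 2 = protocol B. H0: μ_1 = μ_2; H1: μ_1 < μ_2 (two-sample pooled-variance t-test, left-tailed).
s_p² = [(16−1)·33.8² + (8−1)·30.9²]/(16+8−2) = 1082.74
t = (223 − 217)/√[1082.74·(1/16 + 1/8)] = 0.421
df = n₁ + n₂ − 2 = 22
p-value = P(T ≤ 0.421) ≈ 0.661
Since p ≈ 0.661 > α = 0.05, fail to reject H0; the evidence is not statistically significant.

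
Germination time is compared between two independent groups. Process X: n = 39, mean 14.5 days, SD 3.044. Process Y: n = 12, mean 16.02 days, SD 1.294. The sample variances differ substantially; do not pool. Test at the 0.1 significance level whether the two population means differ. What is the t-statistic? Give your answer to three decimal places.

-2.475

Let group 1 = process X, group 2 = process Y. H0: μ_1 = μ_2; H1: μ_1 ≠ μ_2 (Welch's two-sample t-test, two-sided).
t = (x̄_1 − x̄_2)/√(s_1²/n_1 + s_2²/n_2) = (14.5 − 16.02)/√(3.044²/39 + 1.294²/12) = -2.475
Welch–Satterthwaite df ≈ 43.69
Two-sided p-value ≈ 0.0173
Since p ≈ 0.0173 < α = 0.1, reject H0; the data support H1.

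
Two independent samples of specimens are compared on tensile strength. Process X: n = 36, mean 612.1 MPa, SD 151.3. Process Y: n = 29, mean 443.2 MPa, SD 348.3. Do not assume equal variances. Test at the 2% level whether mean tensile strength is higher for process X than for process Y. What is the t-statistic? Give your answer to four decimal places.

Let group 1 = process X, group 2 = process Y. H0: μ_1 = μ_2; H1: μ_1 > μ_2 (Welch's two-sample t-test, right-tailed).
t = (x̄_1 − x̄_2)/√(s_1²/n_1 + s_2²/n_2) = (612.1 − 443.2)/√(151.3²/36 + 348.3²/29) = 2.4330
Welch–Satterthwaite df ≈ 36.48
p-value = P(T ≥ 2.4330) ≈ 0.0100
Since p ≈ 0.0100 < α = 0.02, reject H0; the data support H1.

2.4330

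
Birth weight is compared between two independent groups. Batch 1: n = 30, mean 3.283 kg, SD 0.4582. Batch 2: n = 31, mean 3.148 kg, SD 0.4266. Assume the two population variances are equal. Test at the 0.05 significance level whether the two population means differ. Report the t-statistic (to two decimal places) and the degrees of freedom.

Let group 1 = batch 1, group 2 = batch 2. H0: μ_1 = μ_2; H1: μ_1 ≠ μ_2 (two-sample pooled-variance t-test, two-sided).
s_p² = [(30−1)·0.4582² + (31−1)·0.4266²]/(30+31−2) = 0.19573
t = (3.283 − 3.148)/√[0.19573·(1/30 + 1/31)] = 1.19
df = n₁ + n₂ − 2 = 59
Two-sided p-value ≈ 0.2382
Since p ≈ 0.2382 > α = 0.05, fail to reject H0; the data do not provide sufficient evidence against H0.

t = 1.19, df = 59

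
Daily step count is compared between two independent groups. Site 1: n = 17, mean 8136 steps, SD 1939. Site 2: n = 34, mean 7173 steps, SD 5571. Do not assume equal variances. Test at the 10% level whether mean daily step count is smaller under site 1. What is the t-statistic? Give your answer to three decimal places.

Let group 1 = site 1, group 2 = site 2. H0: μ_1 = μ_2; H1: μ_1 < μ_2 (Welch's two-sample t-test, left-tailed).
t = (x̄_1 − x̄_2)/√(s_1²/n_1 + s_2²/n_2) = (8136 − 7173)/√(1939²/17 + 5571²/34) = 0.904
Welch–Satterthwaite df ≈ 45.43
p-value = P(T ≤ 0.904) ≈ 0.8147
Since p ≈ 0.8147 > α = 0.1, fail to reject H0; the evidence is not statistically significant.

0.904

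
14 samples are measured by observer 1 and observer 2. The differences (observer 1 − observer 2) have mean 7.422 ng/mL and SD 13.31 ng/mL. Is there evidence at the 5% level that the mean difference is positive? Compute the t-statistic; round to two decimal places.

2.09

H0: μ_d = 0; H1: μ_d > 0 (paired t-test on the differences, right-tailed).
t = d̄/(s_d/√n) = 7.422/(13.31/√14) = 2.09
df = n − 1 = 13
p-value = P(T ≥ 2.09) ≈ 0.0286
Since p ≈ 0.0286 < α = 0.05, reject H0; the data support H1.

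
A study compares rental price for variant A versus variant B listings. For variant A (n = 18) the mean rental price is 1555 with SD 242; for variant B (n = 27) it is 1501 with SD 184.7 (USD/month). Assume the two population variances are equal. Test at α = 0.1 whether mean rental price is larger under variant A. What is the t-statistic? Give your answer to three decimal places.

0.848

Let group 1 = variant A, group 2 = variant B. H0: μ_1 = μ_2; H1: μ_1 > μ_2 (two-sample pooled-variance t-test, right-tailed).
s_p² = [(18−1)·242² + (27−1)·184.7²]/(18+27−2) = 43780.3
t = (1555 − 1501)/√[43780.3·(1/18 + 1/27)] = 0.848
df = n₁ + n₂ − 2 = 43
p-value = P(T ≥ 0.848) ≈ 0.201
Since p ≈ 0.201 > α = 0.1, fail to reject H0; the data do not provide sufficient evidence against H0.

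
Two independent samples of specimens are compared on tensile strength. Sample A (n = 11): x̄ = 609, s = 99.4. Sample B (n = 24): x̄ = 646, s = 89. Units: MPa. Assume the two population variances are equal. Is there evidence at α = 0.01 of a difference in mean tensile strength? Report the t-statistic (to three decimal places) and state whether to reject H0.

Let group 1 = sample A, group 2 = sample B. H0: μ_1 = μ_2; H1: μ_1 ≠ μ_2 (two-sample pooled-variance t-test, two-sided).
s_p² = [(11−1)·99.4² + (24−1)·89²]/(11+24−2) = 8514.75
t = (609 − 646)/√[8514.75·(1/11 + 1/24)] = -1.101
df = n₁ + n₂ − 2 = 33
Two-sided p-value ≈ 0.279
Since p ≈ 0.279 > α = 0.01, fail to reject H0; the evidence is not statistically significant.

t = -1.101; fail to reject H0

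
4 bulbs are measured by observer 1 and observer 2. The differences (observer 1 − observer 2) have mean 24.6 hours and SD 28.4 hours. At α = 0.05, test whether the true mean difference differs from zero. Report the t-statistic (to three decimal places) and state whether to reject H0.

H0: μ_d = 0; H1: μ_d ≠ 0 (paired t-test on the differences, two-sided).
t = d̄/(s_d/√n) = 24.6/(28.4/√4) = 1.732
df = n − 1 = 3
Two-sided p-value ≈ 0.1816
Since p ≈ 0.1816 > α = 0.05, fail to reject H0; the data do not provide sufficient evidence against H0.

t = 1.732; fail to reject H0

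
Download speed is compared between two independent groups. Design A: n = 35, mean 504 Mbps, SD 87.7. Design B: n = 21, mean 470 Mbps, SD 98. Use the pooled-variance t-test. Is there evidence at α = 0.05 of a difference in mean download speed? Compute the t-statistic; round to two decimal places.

Let group 1 = design A, group 2 = design B. H0: μ_1 = μ_2; H1: μ_1 ≠ μ_2 (two-sample pooled-variance t-test, two-sided).
s_p² = [(35−1)·87.7² + (21−1)·98²]/(35+21−2) = 8399.7
t = (504 − 470)/√[8399.7·(1/35 + 1/21)] = 1.34
df = n₁ + n₂ − 2 = 54
Two-sided p-value ≈ 0.1846
Since p ≈ 0.1846 > α = 0.05, fail to reject H0; the evidence is not statistically significant.

1.34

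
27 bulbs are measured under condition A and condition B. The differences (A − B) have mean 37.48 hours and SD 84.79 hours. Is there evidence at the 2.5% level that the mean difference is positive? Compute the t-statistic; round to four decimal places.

H0: μ_d = 0; H1: μ_d > 0 (paired t-test on the differences, right-tailed).
t = d̄/(s_d/√n) = 37.48/(84.79/√27) = 2.2969
df = n − 1 = 26
p-value = P(T ≥ 2.2969) ≈ 0.0150
Since p ≈ 0.0150 < α = 0.025, reject H0; the evidence is statistically significant.

2.2969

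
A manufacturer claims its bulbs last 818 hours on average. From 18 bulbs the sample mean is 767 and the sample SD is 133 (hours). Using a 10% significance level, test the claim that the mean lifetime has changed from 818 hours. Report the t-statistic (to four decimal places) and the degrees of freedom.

H0: μ = 818; H1: μ ≠ 818 (one-sample t-test, two-sided).
t = (x̄ − μ₀)/(s/√n) = (767 − 818)/(133/√18) = -1.6269
df = n − 1 = 17
Two-sided p-value ≈ 0.122
Since p ≈ 0.122 > α = 0.1, fail to reject H0; the evidence is not statistically significant.

t = -1.6269, df = 17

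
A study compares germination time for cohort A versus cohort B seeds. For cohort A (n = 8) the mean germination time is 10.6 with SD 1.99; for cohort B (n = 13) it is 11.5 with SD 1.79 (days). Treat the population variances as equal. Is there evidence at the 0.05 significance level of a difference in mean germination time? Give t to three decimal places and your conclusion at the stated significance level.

Let group 1 = cohort A, group 2 = cohort B. H0: μ_1 = μ_2; H1: μ_1 ≠ μ_2 (two-sample pooled-variance t-test, two-sided).
s_p² = [(8−1)·1.99² + (13−1)·1.79²]/(8+13−2) = 3.48263
t = (10.6 − 11.5)/√[3.48263·(1/8 + 1/13)] = -1.073
df = n₁ + n₂ − 2 = 19
Two-sided p-value ≈ 0.2966
Since p ≈ 0.2966 > α = 0.05, fail to reject H0; the data do not provide sufficient evidence against H0.

t = -1.073; fail to reject H0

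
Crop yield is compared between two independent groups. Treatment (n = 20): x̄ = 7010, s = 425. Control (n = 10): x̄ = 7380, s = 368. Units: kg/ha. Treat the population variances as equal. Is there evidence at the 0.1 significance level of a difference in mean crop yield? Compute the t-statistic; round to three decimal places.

Let group 1 = treatment, group 2 = control. H0: μ_1 = μ_2; H1: μ_1 ≠ μ_2 (two-sample pooled-variance t-test, two-sided).
s_p² = [(20−1)·425² + (10−1)·368²]/(20+10−2) = 166096
t = (7010 − 7380)/√[166096·(1/20 + 1/10)] = -2.344
df = n₁ + n₂ − 2 = 28
Two-sided p-value ≈ 0.0264
Since p ≈ 0.0264 < α = 0.1, reject H0; the evidence is statistically significant.

-2.344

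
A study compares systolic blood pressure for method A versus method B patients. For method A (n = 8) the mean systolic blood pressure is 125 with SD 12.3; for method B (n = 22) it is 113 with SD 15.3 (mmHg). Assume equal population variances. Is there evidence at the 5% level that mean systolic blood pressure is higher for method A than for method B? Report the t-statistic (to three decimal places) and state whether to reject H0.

Let group 1 = method A, group 2 = method B. H0: μ_1 = μ_2; H1: μ_1 > μ_2 (two-sample pooled-variance t-test, right-tailed).
s_p² = [(8−1)·12.3² + (22−1)·15.3²]/(8+22−2) = 213.39
t = (125 − 113)/√[213.39·(1/8 + 1/22)] = 1.990
df = n₁ + n₂ − 2 = 28
p-value = P(T ≥ 1.990) ≈ 0.028
Since p ≈ 0.028 < α = 0.05, reject H0; the evidence is statistically significant.

t = 1.990; reject H0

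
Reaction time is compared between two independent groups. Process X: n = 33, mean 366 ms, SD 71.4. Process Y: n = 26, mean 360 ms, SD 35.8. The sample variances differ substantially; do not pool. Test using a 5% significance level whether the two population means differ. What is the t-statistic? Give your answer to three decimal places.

0.420

Let group 1 = process X, group 2 = process Y. H0: μ_1 = μ_2; H1: μ_1 ≠ μ_2 (Welch's two-sample t-test, two-sided).
t = (x̄_1 − x̄_2)/√(s_1²/n_1 + s_2²/n_2) = (366 − 360)/√(71.4²/33 + 35.8²/26) = 0.420
Welch–Satterthwaite df ≈ 49.26
Two-sided p-value ≈ 0.6761
Since p ≈ 0.6761 > α = 0.05, fail to reject H0; the evidence is not statistically significant.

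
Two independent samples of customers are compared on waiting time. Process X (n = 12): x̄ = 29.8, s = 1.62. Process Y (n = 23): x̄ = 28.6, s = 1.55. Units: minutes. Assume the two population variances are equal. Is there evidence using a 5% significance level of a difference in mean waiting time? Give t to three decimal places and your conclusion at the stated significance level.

Let group 1 = process X, group 2 = process Y. H0: μ_1 = μ_2; H1: μ_1 ≠ μ_2 (two-sample pooled-variance t-test, two-sided).
s_p² = [(12−1)·1.62² + (23−1)·1.55²]/(12+23−2) = 2.47647
t = (29.8 − 28.6)/√[2.47647·(1/12 + 1/23)] = 2.141
df = n₁ + n₂ − 2 = 33
Two-sided p-value ≈ 0.0397
Since p ≈ 0.0397 < α = 0.05, reject H0; the evidence is statistically significant.

t = 2.141; reject H0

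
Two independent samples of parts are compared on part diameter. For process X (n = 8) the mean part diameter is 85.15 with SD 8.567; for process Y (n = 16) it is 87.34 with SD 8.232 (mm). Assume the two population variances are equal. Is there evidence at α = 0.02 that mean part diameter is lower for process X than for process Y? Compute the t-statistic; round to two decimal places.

Let group 1 = process X, group 2 = process Y. H0: μ_1 = μ_2; H1: μ_1 < μ_2 (two-sample pooled-variance t-test, left-tailed).
s_p² = [(8−1)·8.567² + (16−1)·8.232²]/(8+16−2) = 69.5564
t = (85.15 − 87.34)/√[69.5564·(1/8 + 1/16)] = -0.61
df = n₁ + n₂ − 2 = 22
p-value = P(T ≤ -0.61) ≈ 0.2752
Since p ≈ 0.2752 > α = 0.02, fail to reject H0; the evidence is not statistically significant.

-0.61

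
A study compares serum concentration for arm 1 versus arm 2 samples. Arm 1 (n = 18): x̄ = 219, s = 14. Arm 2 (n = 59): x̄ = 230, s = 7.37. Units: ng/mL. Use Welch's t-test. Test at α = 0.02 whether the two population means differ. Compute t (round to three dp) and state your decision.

t = -3.201; reject H0

Let group 1 = arm 1, group 2 = arm 2. H0: μ_1 = μ_2; H1: μ_1 ≠ μ_2 (Welch's two-sample t-test, two-sided).
t = (x̄_1 − x̄_2)/√(s_1²/n_1 + s_2²/n_2) = (219 − 230)/√(14²/18 + 7.37²/59) = -3.201
Welch–Satterthwaite df ≈ 19.95
Two-sided p-value ≈ 0.004
Since p ≈ 0.004 < α = 0.02, reject H0; the data support H1.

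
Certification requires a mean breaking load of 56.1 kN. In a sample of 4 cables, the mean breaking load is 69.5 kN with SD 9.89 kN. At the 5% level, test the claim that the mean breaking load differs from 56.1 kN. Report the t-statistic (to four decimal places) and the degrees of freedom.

t = 2.7098, df = 3

H0: μ = 56.1; H1: μ ≠ 56.1 (one-sample t-test, two-sided).
t = (x̄ − μ₀)/(s/√n) = (69.5 − 56.1)/(9.89/√4) = 2.7098
df = n − 1 = 3
Two-sided p-value ≈ 0.0732
Since p ≈ 0.0732 > α = 0.05, fail to reject H0; the evidence is not statistically significant.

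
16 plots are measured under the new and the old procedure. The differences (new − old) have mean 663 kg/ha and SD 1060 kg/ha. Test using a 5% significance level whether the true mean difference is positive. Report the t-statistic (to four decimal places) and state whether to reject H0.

t = 2.5019; reject H0

H0: μ_d = 0; H1: μ_d > 0 (paired t-test on the differences, right-tailed).
t = d̄/(s_d/√n) = 663/(1060/√16) = 2.5019
df = n − 1 = 15
p-value = P(T ≥ 2.5019) ≈ 0.012
Since p ≈ 0.012 < α = 0.05, reject H0; the evidence is statistically significant.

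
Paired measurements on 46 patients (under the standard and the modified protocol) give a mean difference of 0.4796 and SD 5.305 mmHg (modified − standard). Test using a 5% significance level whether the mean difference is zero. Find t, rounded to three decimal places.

H0: μ_d = 0; H1: μ_d ≠ 0 (paired t-test on the differences, two-sided).
t = d̄/(s_d/√n) = 0.4796/(5.305/√46) = 0.613
df = n − 1 = 45
Two-sided p-value ≈ 0.5429
Since p ≈ 0.5429 > α = 0.05, fail to reject H0; the data do not provide sufficient evidence against H0.

0.613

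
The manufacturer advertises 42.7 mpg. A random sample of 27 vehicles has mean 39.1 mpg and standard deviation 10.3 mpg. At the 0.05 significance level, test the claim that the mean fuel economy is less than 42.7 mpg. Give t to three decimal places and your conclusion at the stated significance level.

t = -1.816; reject H0

H0: μ = 42.7; H1: μ < 42.7 (one-sample t-test, left-tailed).
t = (x̄ − μ₀)/(s/√n) = (39.1 − 42.7)/(10.3/√27) = -1.816
df = n − 1 = 26
p-value = P(T ≤ -1.816) ≈ 0.0404
Since p ≈ 0.0404 < α = 0.05, reject H0; the evidence is statistically significant.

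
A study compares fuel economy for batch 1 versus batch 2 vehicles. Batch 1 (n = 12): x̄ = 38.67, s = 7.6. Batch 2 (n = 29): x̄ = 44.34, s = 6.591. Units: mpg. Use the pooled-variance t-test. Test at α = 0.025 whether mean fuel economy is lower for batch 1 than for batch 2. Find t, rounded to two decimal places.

-2.40

Let group 1 = batch 1, group 2 = batch 2. H0: μ_1 = μ_2; H1: μ_1 < μ_2 (two-sample pooled-variance t-test, left-tailed).
s_p² = [(12−1)·7.6² + (29−1)·6.591²]/(12+29−2) = 47.4799
t = (38.67 − 44.34)/√[47.4799·(1/12 + 1/29)] = -2.40
df = n₁ + n₂ − 2 = 39
p-value = P(T ≤ -2.40) ≈ 0.011
Since p ≈ 0.011 < α = 0.025, reject H0; the data support H1.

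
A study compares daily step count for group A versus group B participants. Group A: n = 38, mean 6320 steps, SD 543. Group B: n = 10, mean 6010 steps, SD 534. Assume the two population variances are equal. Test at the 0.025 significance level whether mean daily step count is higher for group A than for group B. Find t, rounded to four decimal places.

Let group 1 = group A, group 2 = group B. H0: μ_1 = μ_2; H1: μ_1 > μ_2 (two-sample pooled-variance t-test, right-tailed).
s_p² = [(38−1)·543² + (10−1)·534²]/(38+10−2) = 292953
t = (6320 − 6010)/√[292953·(1/38 + 1/10)] = 1.6115
df = n₁ + n₂ − 2 = 46
p-value = P(T ≥ 1.6115) ≈ 0.057
Since p ≈ 0.057 > α = 0.025, fail to reject H0; the evidence is not statistically significant.

1.6115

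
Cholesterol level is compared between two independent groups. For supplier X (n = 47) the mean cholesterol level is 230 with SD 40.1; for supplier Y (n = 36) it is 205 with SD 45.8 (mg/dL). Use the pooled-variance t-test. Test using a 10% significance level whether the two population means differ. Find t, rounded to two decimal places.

2.65

Let group 1 = supplier X, group 2 = supplier Y. H0: μ_1 = μ_2; H1: μ_1 ≠ μ_2 (two-sample pooled-variance t-test, two-sided).
s_p² = [(47−1)·40.1² + (36−1)·45.8²]/(47+36−2) = 1819.58
t = (230 − 205)/√[1819.58·(1/47 + 1/36)] = 2.65
df = n₁ + n₂ − 2 = 81
Two-sided p-value ≈ 0.010
Since p ≈ 0.010 < α = 0.1, reject H0; the data support H1.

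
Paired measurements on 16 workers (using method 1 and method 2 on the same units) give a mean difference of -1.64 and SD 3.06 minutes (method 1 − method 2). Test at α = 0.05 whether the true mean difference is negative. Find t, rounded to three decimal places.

H0: μ_d = 0; H1: μ_d < 0 (paired t-test on the differences, left-tailed).
t = d̄/(s_d/√n) = -1.64/(3.06/√16) = -2.144
df = n − 1 = 15
p-value = P(T ≤ -2.144) ≈ 0.024
Since p ≈ 0.024 < α = 0.05, reject H0; the evidence is statistically significant.

-2.144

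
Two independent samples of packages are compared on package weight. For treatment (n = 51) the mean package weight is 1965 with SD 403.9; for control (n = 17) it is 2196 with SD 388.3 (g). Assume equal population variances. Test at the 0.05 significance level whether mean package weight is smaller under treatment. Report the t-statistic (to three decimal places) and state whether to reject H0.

t = -2.061; reject H0

Let group 1 = treatment, group 2 = control. H0: μ_1 = μ_2; H1: μ_1 < μ_2 (two-sample pooled-variance t-test, left-tailed).
s_p² = [(51−1)·403.9² + (17−1)·388.3²]/(51+17−2) = 160139
t = (1965 − 2196)/√[160139·(1/51 + 1/17)] = -2.061
df = n₁ + n₂ − 2 = 66
p-value = P(T ≤ -2.061) ≈ 0.0216
Since p ≈ 0.0216 < α = 0.05, reject H0; the evidence is statistically significant.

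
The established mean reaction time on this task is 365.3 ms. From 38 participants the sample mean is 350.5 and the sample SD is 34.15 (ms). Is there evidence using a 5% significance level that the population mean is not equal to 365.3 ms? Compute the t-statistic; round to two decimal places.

H0: μ = 365.3; H1: μ ≠ 365.3 (one-sample t-test, two-sided).
t = (x̄ − μ₀)/(s/√n) = (350.5 − 365.3)/(34.15/√38) = -2.67
df = n − 1 = 37
Two-sided p-value ≈ 0.011
Since p ≈ 0.011 < α = 0.05, reject H0; the data support H1.

-2.67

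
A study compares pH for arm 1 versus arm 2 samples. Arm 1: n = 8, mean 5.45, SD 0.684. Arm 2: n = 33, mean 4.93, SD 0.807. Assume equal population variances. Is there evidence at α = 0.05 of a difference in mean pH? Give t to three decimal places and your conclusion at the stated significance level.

t = 1.678; fail to reject H0

Let group 1 = arm 1, group 2 = arm 2. H0: μ_1 = μ_2; H1: μ_1 ≠ μ_2 (two-sample pooled-variance t-test, two-sided).
s_p² = [(8−1)·0.684² + (33−1)·0.807²]/(8+33−2) = 0.618332
t = (5.45 − 4.93)/√[0.618332·(1/8 + 1/33)] = 1.678
df = n₁ + n₂ − 2 = 39
Two-sided p-value ≈ 0.101
Since p ≈ 0.101 > α = 0.05, fail to reject H0; the data do not provide sufficient evidence against H0.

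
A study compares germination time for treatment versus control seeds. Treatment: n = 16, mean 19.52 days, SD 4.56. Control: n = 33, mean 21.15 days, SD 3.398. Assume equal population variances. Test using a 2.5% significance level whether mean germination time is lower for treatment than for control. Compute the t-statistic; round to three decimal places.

Let group 1 = treatment, group 2 = control. H0: μ_1 = μ_2; H1: μ_1 < μ_2 (two-sample pooled-variance t-test, left-tailed).
s_p² = [(16−1)·4.56² + (33−1)·3.398²]/(16+33−2) = 14.4976
t = (19.52 − 21.15)/√[14.4976·(1/16 + 1/33)] = -1.405
df = n₁ + n₂ − 2 = 47
p-value = P(T ≤ -1.405) ≈ 0.0833
Since p ≈ 0.0833 > α = 0.025, fail to reject H0; the evidence is not statistically significant.

-1.405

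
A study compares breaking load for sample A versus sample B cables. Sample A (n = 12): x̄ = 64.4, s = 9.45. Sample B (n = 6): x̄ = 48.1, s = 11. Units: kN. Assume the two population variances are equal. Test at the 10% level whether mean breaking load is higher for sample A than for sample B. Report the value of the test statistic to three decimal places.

Let group 1 = sample A, group 2 = sample B. H0: μ_1 = μ_2; H1: μ_1 > μ_2 (two-sample pooled-variance t-test, right-tailed).
s_p² = [(12−1)·9.45² + (6−1)·11²]/(12+6−2) = 99.208
t = (64.4 − 48.1)/√[99.208·(1/12 + 1/6)] = 3.273
df = n₁ + n₂ − 2 = 16
p-value = P(T ≥ 3.273) ≈ 0.0024
Since p ≈ 0.0024 < α = 0.1, reject H0; the evidence is statistically significant.

3.273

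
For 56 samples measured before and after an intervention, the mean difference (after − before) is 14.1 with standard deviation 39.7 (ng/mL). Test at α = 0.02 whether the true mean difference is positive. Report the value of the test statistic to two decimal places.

2.66

H0: μ_d = 0; H1: μ_d > 0 (paired t-test on the differences, right-tailed).
t = d̄/(s_d/√n) = 14.1/(39.7/√56) = 2.66
df = n − 1 = 55
p-value = P(T ≥ 2.66) ≈ 0.005
Since p ≈ 0.005 < α = 0.02, reject H0; the data support H1.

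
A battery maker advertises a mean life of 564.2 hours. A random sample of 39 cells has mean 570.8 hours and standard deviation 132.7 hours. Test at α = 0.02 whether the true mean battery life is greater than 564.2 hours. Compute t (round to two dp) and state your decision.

t = 0.31; fail to reject H0

H0: μ = 564.2; H1: μ > 564.2 (one-sample t-test, right-tailed).
t = (x̄ − μ₀)/(s/√n) = (570.8 − 564.2)/(132.7/√39) = 0.31
df = n − 1 = 38
p-value = P(T ≥ 0.31) ≈ 0.379
Since p ≈ 0.379 > α = 0.02, fail to reject H0; the data do not provide sufficient evidence against H0.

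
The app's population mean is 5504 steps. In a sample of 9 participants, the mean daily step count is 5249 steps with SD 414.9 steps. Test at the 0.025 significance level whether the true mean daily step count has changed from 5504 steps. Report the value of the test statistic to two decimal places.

-1.84

H0: μ = 5504; H1: μ ≠ 5504 (one-sample t-test, two-sided).
t = (x̄ − μ₀)/(s/√n) = (5249 − 5504)/(414.9/√9) = -1.84
df = n − 1 = 8
Two-sided p-value ≈ 0.1024
Since p ≈ 0.1024 > α = 0.025, fail to reject H0; the evidence is not statistically significant.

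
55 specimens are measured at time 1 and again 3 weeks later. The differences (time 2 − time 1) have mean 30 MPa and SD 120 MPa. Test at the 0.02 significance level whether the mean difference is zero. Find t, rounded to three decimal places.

1.854

H0: μ_d = 0; H1: μ_d ≠ 0 (paired t-test on the differences, two-sided).
t = d̄/(s_d/√n) = 30/(120/√55) = 1.854
df = n − 1 = 54
Two-sided p-value ≈ 0.0692
Since p ≈ 0.0692 > α = 0.02, fail to reject H0; the evidence is not statistically significant.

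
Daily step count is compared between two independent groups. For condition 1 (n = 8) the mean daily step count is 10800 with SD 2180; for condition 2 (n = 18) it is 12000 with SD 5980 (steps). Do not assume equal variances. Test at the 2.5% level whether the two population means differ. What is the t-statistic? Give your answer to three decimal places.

Let group 1 = condition 1, group 2 = condition 2. H0: μ_1 = μ_2; H1: μ_1 ≠ μ_2 (Welch's two-sample t-test, two-sided).
t = (x̄_1 − x̄_2)/√(s_1²/n_1 + s_2²/n_2) = (10800 − 12000)/√(2180²/8 + 5980²/18) = -0.747
Welch–Satterthwaite df ≈ 23.57
Two-sided p-value ≈ 0.462
Since p ≈ 0.462 > α = 0.025, fail to reject H0; the evidence is not statistically significant.

-0.747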